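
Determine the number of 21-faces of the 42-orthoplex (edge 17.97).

Number of 21-faces = 2^(21+1) · C(42,21+1) = 4194304 · 513791607420 = 2154998194168135680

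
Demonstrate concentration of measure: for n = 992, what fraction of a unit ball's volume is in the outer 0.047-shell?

1 - (1-0.047)^992 ≈ 1 - 1.82e-21 ≈ 100.000000%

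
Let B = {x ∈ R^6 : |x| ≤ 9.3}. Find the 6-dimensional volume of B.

V_6(9.3) = π^(6/2) · (9.3)^6 / Γ(6/2 + 1) ≈ 3.34346e+06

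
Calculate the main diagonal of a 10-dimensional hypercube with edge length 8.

||(8,8,...,8)|| = √(10)·8 ≈ 25.2982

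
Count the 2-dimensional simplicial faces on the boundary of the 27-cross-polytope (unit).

Each 2-face is the convex hull of 3 vertices, one chosen as ±e_i from each of 3 distinct axes: 2^3·C(27,3) = 23400.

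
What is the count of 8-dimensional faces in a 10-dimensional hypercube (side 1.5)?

Choose 8 of 10 axes to span the face (C(10,8) = 45 ways), then fix each of the remaining 2 coordinates at one of its two extreme values (2^2 = 4 ways): 45·4 = 180.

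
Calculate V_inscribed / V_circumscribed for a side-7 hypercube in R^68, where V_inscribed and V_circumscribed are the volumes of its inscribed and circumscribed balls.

The radii are 7/2 and 7√68/2, so the volume ratio is (1/√68)^68 = 68^{-68/2} ≈ 4.95105e-63.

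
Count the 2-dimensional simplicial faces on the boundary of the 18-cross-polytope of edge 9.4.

Each 2-face is the convex hull of 3 vertices, one chosen as ±e_i from each of 3 distinct axes: 2^3·C(18,3) = 6528.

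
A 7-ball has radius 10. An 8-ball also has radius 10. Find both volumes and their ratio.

V_7(10) ≈ 4.72477e+07. V_8(10) ≈ 4.05871e+08. Ratio V_7/V_8 ≈ 0.1164.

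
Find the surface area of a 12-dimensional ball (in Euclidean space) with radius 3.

S_12(3) = 2·π^(12/2)·(3)^11 / Γ(12/2) = 59049·π^6/20 ≈ 2.83845e+06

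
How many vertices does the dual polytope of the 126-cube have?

The vertices are ±e_1, ..., ±e_126, so there are 2·126 = 252.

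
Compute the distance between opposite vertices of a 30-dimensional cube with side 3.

Diagonal = √30 · 3 ≈ 16.4317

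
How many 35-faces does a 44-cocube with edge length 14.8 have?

Number of 35-faces = 2^(35+1) · C(44,35+1) = 68719476736 · 177232627 = 12179333387986665472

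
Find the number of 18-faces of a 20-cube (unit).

f_18(20-cube) = (20 choose 18) · 2^2 = 760.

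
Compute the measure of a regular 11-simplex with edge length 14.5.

For a regular n-simplex with edge a, V = (a^n / n!)·√((n+1)/2^n). With a=14.5, n=11: V ≈ 11424.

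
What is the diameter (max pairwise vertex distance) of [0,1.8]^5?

d = √(1.8² + 1.8² + ... + 1.8²) [5 terms] = √(5·1.8²) = 1.8√5 ≈ 4.02492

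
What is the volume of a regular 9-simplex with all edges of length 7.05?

Volume = 7.05^9 · √(10/2^9) / 9! ≈ 16.5693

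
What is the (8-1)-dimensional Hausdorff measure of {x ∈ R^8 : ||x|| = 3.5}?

S = n·V_n(r)/r = 8·V_8(3.5)/3.5 (volume-to-surface relation), giving 823543·π^4/384 ≈ 208908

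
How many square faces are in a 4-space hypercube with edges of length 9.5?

f_2(4-cube) = (4 choose 2) · 2^2 = 24.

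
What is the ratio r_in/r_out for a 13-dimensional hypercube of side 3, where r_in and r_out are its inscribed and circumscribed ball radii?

r_in = 3/2 (half the side); r_out = 3√13/2 (half the diagonal). Ratio = 1/√13 ≈ 0.27735.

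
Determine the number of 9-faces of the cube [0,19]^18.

f_9(18-cube) = (18 choose 9) · 2^9 = 24893440.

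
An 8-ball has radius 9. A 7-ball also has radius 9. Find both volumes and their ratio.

V_8(9.0) ≈ 1.74714e+08. V_7(9.0) ≈ 2.25984e+07. Ratio V_8/V_7 ≈ 7.731.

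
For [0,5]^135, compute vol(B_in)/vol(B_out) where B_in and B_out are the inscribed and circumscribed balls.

V_in / V_out = (r_in/r_out)^135 = (1/√135)^135 = 135^(-135/2) ≈ 1.59394e-144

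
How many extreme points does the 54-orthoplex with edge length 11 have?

The vertices are ±e_1, ..., ±e_54, so there are 2·54 = 108.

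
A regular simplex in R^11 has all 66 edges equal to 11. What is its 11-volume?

V = (11^11 / 11!) · √((11+1) / 2^11) ≈ 547.129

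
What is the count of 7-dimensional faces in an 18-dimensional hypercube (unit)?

f_7(18-cube) = (18 choose 7) · 2^11 = 65175552.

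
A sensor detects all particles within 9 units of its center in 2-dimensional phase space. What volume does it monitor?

Volume = π^{2/2}·(9)^2/Γ(2) = 81·π ≈ 254.469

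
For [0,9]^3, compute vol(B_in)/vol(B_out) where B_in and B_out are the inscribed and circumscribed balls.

V_in/V_out = n^(-n/2) = 3^(-3/2) ≈ 0.19245.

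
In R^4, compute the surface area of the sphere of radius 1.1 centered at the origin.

S_4(1.1) = 2·π^(4/2)·(1.1)^3 / Γ(4/2) ≈ 26.2729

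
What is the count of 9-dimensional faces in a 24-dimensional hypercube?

An n-cube has C(n,k)·2^(n-k) k-faces. Here C(24,9)·2^15 = 1307504·32768 = 42844291072.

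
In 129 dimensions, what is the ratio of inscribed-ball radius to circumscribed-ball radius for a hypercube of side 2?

For an n-cube of any side s, the inradius is s/2 and the circumradius is s√n/2, so the ratio is 1/√129 ≈ 0.0880451.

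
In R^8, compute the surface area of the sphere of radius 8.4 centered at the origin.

The surface area of an n-ball is 2π^(n/2) r^(n-1) / Γ(n/2). For n=8, r=8.4: 9.58149e+07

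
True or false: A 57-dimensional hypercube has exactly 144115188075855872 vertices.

True. The 57-cube has 2^57 = 144115188075855872 vertices.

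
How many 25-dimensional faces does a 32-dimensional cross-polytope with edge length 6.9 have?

f_25(32-orthoplex) = 2^26 · (32 choose 26) = 60813515685888.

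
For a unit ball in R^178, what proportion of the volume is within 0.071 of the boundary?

V(inner)/V(outer) = ((1-0.071)/1)^178 ≈ 2.027e-06, so the shell fraction is 0.9999979733.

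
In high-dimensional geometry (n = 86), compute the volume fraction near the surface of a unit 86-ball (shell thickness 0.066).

1 - (1-0.066)^86 ≈ 0.997183 ≈ 99.72%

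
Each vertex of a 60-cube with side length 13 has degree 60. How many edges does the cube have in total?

Each of the 2^60 = 1152921504606846976 vertices has degree 60; total edges = 60·2^60/2 = 34587645138205409280.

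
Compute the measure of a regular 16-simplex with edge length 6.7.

For a regular n-simplex with edge a, V = (a^n / n!)·√((n+1)/2^n). With a=6.7, n=16: V ≈ 0.0126929.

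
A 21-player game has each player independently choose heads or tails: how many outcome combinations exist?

Each vertex is a binary string of length 21, so there are 2^21 = 2097152.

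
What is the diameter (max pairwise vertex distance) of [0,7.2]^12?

d = √(7.2² + 7.2² + ... + 7.2²) [12 terms] = √(12·7.2²) = 7.2√12 ≈ 24.9415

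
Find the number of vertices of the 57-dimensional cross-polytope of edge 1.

Number of vertices = 2n = 114.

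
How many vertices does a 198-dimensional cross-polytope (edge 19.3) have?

The 198-dimensional cross-polytope has 2n = 2·198 = 396 vertices.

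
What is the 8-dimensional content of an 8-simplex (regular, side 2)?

Volume = 2^8 · √(9/2^8) / 8! ≈ 0.00119048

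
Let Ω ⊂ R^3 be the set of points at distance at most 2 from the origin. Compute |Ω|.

V = 32·π/3 ≈ 33.5103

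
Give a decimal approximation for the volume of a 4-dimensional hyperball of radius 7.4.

V_4(7.4) = π^(4/2) · (7.4)^4 / Γ(4/2 + 1) ≈ 14797.8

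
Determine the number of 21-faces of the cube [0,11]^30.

An n-cube has C(n,k)·2^(n-k) k-faces. Here C(30,21)·2^9 = 14307150·512 = 7325260800.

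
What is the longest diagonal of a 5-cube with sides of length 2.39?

||(2.39,2.39,...,2.39)|| = √(5)·2.39 ≈ 5.3442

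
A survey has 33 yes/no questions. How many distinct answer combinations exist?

An n-cube has 2^n vertices; for n = 33 that is 2^33 = 8589934592.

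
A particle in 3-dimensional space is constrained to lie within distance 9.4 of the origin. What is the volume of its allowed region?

V_3(9.4) = π^(3/2) · (9.4)^3 / Γ(3/2 + 1) ≈ 3479.14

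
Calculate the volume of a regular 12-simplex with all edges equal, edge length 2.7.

For a regular n-simplex with edge a, V = (a^n / n!)·√((n+1)/2^n). With a=2.7, n=12: V ≈ 1.76531e-05.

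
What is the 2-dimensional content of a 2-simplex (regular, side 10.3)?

Area = (√3/4) · 10.3² = 45.9383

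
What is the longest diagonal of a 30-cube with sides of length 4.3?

d = √(4.3² + 4.3² + ... + 4.3²) [30 terms] = √(30·4.3²) = 4.3√30 ≈ 23.5521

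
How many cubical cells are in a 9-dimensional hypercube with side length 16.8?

f_3(9-cube) = (9 choose 3) · 2^6 = 5376.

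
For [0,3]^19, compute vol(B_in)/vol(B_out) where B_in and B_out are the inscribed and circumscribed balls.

V_in/V_out = n^(-n/2) = 19^(-19/2) ≈ 7.10953e-13.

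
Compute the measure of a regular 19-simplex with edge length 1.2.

For a regular n-simplex with edge a, V = (a^n / n!)·√((n+1)/2^n). With a=1.2, n=19: V ≈ 1.62211e-18.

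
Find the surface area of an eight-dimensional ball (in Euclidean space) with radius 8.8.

S = n·V_n(r)/r = 8·V_8(8.8)/8.8 (volume-to-surface relation), giving 1.32696e+08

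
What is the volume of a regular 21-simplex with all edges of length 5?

Volume = 5^21 · √(22/2^21) / 21! ≈ 3.02289e-08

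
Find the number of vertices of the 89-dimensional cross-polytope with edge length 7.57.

The vertices are ±e_1, ..., ±e_89, so there are 2·89 = 178.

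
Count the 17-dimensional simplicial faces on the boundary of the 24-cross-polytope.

An n-cross-polytope has 2^(k+1)·C(n,k+1) k-faces. Here 2^18·C(24,18) = 262144·134596 = 35283533824.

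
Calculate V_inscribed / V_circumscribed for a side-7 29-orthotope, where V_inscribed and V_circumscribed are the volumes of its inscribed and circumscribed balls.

V_in / V_out = (r_in/r_out)^29 = (1/√29)^29 = 29^(-29/2) ≈ 6.24064e-22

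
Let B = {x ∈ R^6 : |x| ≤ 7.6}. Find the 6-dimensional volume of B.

The n-ball volume is π^(n/2)·r^n/Γ(n/2+1). With n=6, r=7.6: V ≈ 995818.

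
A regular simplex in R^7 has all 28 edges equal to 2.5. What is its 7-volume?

V_7 = √(8) · 2.5^7 / (7! · 2^(7/2)) ≈ 0.0302754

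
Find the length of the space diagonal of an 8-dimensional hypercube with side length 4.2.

||(4.2,4.2,...,4.2)|| = √(8)·4.2 ≈ 11.8794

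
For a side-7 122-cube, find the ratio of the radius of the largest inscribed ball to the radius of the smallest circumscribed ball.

r_in = 7/2 (half the side); r_out = 7√122/2 (half the diagonal). Ratio = 1/√122 ≈ 0.0905357.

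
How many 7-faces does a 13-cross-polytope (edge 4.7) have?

An n-cross-polytope has 2^(k+1)·C(n,k+1) k-faces. Here 2^8·C(13,8) = 256·1287 = 329472.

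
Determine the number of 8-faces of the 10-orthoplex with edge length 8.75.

Each 8-face is the convex hull of 9 vertices, one chosen as ±e_i from each of 9 distinct axes: 2^9·C(10,9) = 5120.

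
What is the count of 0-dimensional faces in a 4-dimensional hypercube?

An n-cube has C(n,k)·2^(n-k) k-faces. Here C(4,0)·2^4 = 1·16 = 16.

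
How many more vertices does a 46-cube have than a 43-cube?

The 46-cube has 2^46 = 70368744177664 vertices. The 43-cube has 2^43 = 8796093022208 vertices. Difference: 70368744177664 - 8796093022208 = 61572651155456.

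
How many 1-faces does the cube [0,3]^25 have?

The 25-cube has n·2^(n-1) = 25·2^24 = 25·16777216 = 419430400 edges.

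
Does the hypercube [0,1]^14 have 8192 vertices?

False. The 14-cube has 2^14 = 16384 vertices.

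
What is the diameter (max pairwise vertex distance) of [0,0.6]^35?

||(0.6,0.6,...,0.6)|| = √(35)·0.6 ≈ 3.54965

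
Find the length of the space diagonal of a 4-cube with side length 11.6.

Diagonal = √4 · 11.6 = 23.2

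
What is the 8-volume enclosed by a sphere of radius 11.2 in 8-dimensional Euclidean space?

Volume = π^{8/2}·(11.2)^8/Γ(5) ≈ 1.00492e+09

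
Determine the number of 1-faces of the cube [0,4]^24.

Choose 1 of 24 axes to span the face (C(24,1) = 24 ways), then fix each of the remaining 23 coordinates at one of its two extreme values (2^23 = 8388608 ways): 24·8388608 = 201326592.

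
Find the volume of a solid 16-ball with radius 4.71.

The n-ball volume is π^(n/2)·r^n/Γ(n/2+1). With n=16, r=4.71: V ≈ 1.38043e+10.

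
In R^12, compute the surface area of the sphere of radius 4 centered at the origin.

S_12(4) = 2·π^(12/2)·(4)^11 / Γ(12/2) = 1048576·π^6/15 ≈ 6.7206e+07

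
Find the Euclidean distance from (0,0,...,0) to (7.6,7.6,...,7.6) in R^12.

The space diagonal of an n-cube of side s is s√n. Here 7.6·√12 ≈ 26.3272.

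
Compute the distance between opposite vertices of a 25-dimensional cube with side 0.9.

Diagonal = √25 · 0.9 = 4.5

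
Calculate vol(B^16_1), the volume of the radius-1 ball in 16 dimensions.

V = π^8/40320 ≈ 0.235331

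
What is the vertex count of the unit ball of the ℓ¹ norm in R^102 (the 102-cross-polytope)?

The vertices are ±e_1, ..., ±e_102, so there are 2·102 = 204.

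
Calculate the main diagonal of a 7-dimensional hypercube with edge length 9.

The space diagonal of an n-cube of side s is s√n. Here 9·√7 ≈ 23.8118.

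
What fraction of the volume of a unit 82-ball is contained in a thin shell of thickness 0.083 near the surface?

1 - (1-0.083)^82 ≈ 0.999179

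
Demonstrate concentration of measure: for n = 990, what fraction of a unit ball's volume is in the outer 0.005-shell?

1 - (1-0.005)^990 ≈ 0.993004 ≈ 99.30%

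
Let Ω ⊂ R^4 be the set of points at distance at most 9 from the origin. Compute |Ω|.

Volume = π^{4/2}·(9)^4/Γ(3) = 6561·π^2/2 ≈ 32377.2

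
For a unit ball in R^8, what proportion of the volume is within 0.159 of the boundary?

1 - (1-0.159)^8 ≈ 0.749754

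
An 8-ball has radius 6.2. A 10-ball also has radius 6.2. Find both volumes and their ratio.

V_8(6.2) ≈ 8.8618e+06. V_10(6.2) ≈ 2.14035e+08. Ratio V_8/V_10 ≈ 0.0414.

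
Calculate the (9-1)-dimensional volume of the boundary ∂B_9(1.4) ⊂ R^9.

The surface area of an n-ball is 2π^(n/2) r^(n-1) / Γ(n/2). For n=9, r=1.4: 438.111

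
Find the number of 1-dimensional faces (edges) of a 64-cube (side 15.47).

Each of the 2^64 = 18446744073709551616 vertices has degree 64; total edges = 64·2^64/2 = 590295810358705651712.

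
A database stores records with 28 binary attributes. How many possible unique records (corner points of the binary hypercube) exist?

An n-cube has 2^n vertices; for n = 28 that is 2^28 = 268435456.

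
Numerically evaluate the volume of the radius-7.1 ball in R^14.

Volume = π^{14/2}·(7.1)^14/Γ(8) ≈ 4.95719e+11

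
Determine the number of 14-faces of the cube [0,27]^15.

Choose 14 of 15 axes to span the face (C(15,14) = 15 ways), then fix each of the remaining 1 coordinate at one of its two extreme values (2^1 = 2 ways): 15·2 = 30.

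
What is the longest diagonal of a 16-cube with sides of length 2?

Diagonal = √16 · 2 = 8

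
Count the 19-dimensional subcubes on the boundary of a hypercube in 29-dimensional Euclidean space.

Number of 19-faces = C(29,19) · 2^(29-19) = 20030010 · 1024 = 20510730240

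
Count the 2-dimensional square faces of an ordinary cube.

Number of 2-faces = C(3,2) · 2^(3-2) = 3 · 2 = 6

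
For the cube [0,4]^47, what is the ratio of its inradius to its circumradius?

r_in / r_out = (4/2) / (4√47/2) = 1/√47 ≈ 0.145865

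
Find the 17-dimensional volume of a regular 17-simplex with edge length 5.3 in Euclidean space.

V = (5.3^17 / 17!) · √((17+1) / 2^17) ≈ 6.76866e-05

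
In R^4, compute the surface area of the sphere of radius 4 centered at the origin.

|∂B_4(4)| = 128·π^2 ≈ 1263.31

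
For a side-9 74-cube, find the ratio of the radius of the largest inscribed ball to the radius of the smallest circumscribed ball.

r_in = 9/2 (half the side); r_out = 9√74/2 (half the diagonal). Ratio = 1/√74 ≈ 0.116248.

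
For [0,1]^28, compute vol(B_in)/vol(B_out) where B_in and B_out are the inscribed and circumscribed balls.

V_in / V_out = (r_in/r_out)^28 = (1/√28)^28 = 28^(-28/2) ≈ 5.49272e-21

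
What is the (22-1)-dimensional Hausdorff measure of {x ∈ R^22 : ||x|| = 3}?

S = n·V_n(r)/r = 22·V_22(3)/3 (volume-to-surface relation), giving 129140163·π^11/22400 ≈ 1.69614e+09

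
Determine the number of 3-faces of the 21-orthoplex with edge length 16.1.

Each 3-face is the convex hull of 4 vertices, one chosen as ±e_i from each of 4 distinct axes: 2^4·C(21,4) = 95760.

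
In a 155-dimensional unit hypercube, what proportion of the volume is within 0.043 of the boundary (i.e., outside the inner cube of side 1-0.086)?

Shell fraction = 1 - (1-0.086)^155 ≈ 0.9999991156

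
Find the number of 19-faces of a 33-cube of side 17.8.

f_19(33-cube) = (33 choose 19) · 2^14 = 13415369932800.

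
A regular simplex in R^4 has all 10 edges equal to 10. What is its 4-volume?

V_4 = √(5) · 10^4 / (4! · 2^(4/2)) ≈ 232.924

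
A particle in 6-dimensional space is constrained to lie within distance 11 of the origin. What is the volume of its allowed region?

Volume = π^{6/2}·(11)^6/Γ(4) = 1771561·π^3/6 ≈ 9.15492e+06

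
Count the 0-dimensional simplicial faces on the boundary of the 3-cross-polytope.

f_0(3-orthoplex) = 2^1 · (3 choose 1) = 6.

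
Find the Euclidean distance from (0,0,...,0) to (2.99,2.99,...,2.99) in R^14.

The space diagonal of an n-cube of side s is s√n. Here 2.99·√14 ≈ 11.1876.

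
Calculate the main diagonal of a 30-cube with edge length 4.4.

Diagonal = √30 · 4.4 ≈ 24.0998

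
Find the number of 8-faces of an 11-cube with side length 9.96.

An n-cube has C(n,k)·2^(n-k) k-faces. Here C(11,8)·2^3 = 165·8 = 1320.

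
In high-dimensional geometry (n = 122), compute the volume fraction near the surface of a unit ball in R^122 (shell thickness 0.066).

1 - (1-0.066)^122 ≈ 0.999759 ≈ 99.9759%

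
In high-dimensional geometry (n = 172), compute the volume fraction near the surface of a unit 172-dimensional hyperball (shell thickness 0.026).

1 - (1-0.026)^172 ≈ 0.989232 ≈ 98.92%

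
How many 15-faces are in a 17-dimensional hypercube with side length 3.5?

Number of 15-faces = C(17,15) · 2^(17-15) = 136 · 4 = 544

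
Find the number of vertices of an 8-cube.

An n-cube has 2^n vertices; for n = 8 that is 2^8 = 256.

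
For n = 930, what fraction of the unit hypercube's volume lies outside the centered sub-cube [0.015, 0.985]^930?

The inner cube has side 1-2·0.015 = 0.97 and volume (0.97)^930 ≈ 4.986e-13, so the shell holds 1 - 4.986e-13 of the volume.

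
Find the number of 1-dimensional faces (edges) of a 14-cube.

Each of the 2^14 = 16384 vertices has degree 14; total edges = 14·2^14/2 = 114688.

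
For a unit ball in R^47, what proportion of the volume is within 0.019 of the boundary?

V(inner)/V(outer) = ((1-0.019)/1)^47 ≈ 0.4059, so the shell fraction is 0.594077.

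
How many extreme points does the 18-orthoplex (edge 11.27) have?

The vertices are ±e_1, ..., ±e_18, so there are 2·18 = 36.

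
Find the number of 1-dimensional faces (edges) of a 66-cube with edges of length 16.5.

Each of the 2^66 = 73786976294838206464 vertices has degree 66; total edges = 66·2^66/2 = 2434970217729660813312.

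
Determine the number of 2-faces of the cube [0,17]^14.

An n-cube has C(n,k)·2^(n-k) k-faces. Here C(14,2)·2^12 = 91·4096 = 372736.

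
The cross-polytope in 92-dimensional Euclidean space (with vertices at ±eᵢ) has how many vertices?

The vertices are ±e_1, ..., ±e_92, so there are 2·92 = 184.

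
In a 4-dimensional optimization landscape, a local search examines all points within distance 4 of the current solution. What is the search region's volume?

V_4(4) = π^(4/2) · (4)^4 / Γ(4/2 + 1) = 128·π^2 ≈ 1263.31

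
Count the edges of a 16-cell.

f_1(4-orthoplex) = 2^2 · (4 choose 2) = 24.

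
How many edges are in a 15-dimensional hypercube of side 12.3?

An n-cube has C(n,k)·2^(n-k) k-faces. Here C(15,1)·2^14 = 15·16384 = 245760.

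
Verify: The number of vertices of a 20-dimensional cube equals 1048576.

True. The 20-cube has 2^20 = 1048576 vertices.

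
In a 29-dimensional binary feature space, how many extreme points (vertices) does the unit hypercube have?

Number of vertices = 2^29 = 536870912.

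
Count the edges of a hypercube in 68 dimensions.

Each of the 2^68 = 295147905179352825856 vertices has degree 68; total edges = 68·2^68/2 = 10035028776097996079104.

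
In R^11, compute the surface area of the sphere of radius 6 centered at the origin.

S = n·V_n(r)/r = 11·V_11(6)/6 (volume-to-surface relation), giving 143327232·π^5/35 ≈ 1.25317e+09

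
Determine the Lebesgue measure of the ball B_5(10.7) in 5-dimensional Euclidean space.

V_5(10.7) = π^(5/2) · (10.7)^5 / Γ(5/2 + 1) ≈ 738274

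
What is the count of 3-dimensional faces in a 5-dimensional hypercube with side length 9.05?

f_3(5-cube) = (5 choose 3) · 2^2 = 40.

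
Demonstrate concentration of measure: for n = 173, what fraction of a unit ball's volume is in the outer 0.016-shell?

1 - (1-0.016)^173 ≈ 0.938602 ≈ 93.86%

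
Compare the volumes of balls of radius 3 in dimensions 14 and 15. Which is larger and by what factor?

V_14(3) ≈ 2.86626e+06, V_15(3) ≈ 5.47329e+06. The 15-ball is larger by a factor of 1.91.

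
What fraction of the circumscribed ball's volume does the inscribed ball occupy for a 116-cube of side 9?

The radii are 9/2 and 9√116/2, so the volume ratio is (1/√116)^116 = 116^{-116/2} ≈ 1.82573e-120.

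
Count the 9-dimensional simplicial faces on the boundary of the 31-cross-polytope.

Number of 9-faces = 2^(9+1) · C(31,9+1) = 1024 · 44352165 = 45416616960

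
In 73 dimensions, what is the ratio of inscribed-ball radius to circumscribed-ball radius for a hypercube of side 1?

For an n-cube of any side s, the inradius is s/2 and the circumradius is s√n/2, so the ratio is 1/√73 ≈ 0.117041.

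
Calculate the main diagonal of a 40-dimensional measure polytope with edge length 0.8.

d = √(0.8² + 0.8² + ... + 0.8²) [40 terms] = √(40·0.8²) = 0.8√40 ≈ 5.05964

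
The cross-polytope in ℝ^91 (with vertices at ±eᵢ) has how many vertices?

Number of vertices = 2n = 182.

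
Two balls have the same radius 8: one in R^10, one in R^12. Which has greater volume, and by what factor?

V_10(8) ≈ 2.73822e+09, V_12(8) ≈ 9.17586e+10. The 12-ball is larger by a factor of 33.51.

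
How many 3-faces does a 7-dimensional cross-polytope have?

An n-cross-polytope has 2^(k+1)·C(n,k+1) k-faces. Here 2^4·C(7,4) = 16·35 = 560.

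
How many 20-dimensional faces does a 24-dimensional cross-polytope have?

f_20(24-orthoplex) = 2^21 · (24 choose 21) = 4244635648.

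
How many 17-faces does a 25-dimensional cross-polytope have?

Number of 17-faces = 2^(17+1) · C(25,17+1) = 262144 · 480700 = 126012620800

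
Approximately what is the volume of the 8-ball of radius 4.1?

Volume = π^{8/2}·(4.1)^8/Γ(5) ≈ 324085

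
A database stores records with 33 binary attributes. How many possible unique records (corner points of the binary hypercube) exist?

An n-cube has 2^n vertices; for n = 33 that is 2^33 = 8589934592.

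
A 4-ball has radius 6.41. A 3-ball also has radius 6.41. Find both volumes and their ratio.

V_4(6.41) ≈ 8331.09. V_3(6.41) ≈ 1103.22. Ratio V_4/V_3 ≈ 7.552.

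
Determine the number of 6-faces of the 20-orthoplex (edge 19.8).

f_6(20-orthoplex) = 2^7 · (20 choose 7) = 9922560.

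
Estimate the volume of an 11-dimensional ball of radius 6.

V_11(6) = π^(11/2) · (6)^11 / Γ(11/2 + 1) = 859963392·π^5/385 ≈ 6.83547e+08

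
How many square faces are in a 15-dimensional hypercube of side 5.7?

Number of 2-faces = C(15,2) · 2^(15-2) = 105 · 8192 = 860160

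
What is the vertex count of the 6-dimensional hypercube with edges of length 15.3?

Number of vertices = 2^6 = 64.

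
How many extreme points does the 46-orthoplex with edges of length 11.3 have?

The 46-dimensional cross-polytope has 2n = 2·46 = 92 vertices.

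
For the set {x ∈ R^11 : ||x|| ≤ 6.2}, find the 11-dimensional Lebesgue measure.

Volume = π^{11/2}·(6.2)^11/Γ(13/2) ≈ 9.80423e+08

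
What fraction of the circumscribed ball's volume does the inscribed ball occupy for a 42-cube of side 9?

V_in/V_out = n^(-n/2) = 42^(-42/2) ≈ 8.1614e-35.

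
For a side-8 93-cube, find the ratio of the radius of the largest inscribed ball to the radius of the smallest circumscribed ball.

r_in / r_out = (8/2) / (8√93/2) = 1/√93 ≈ 0.103695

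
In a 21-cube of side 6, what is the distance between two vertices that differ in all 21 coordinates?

The space diagonal of an n-cube of side s is s√n. Here 6·√21 ≈ 27.4955.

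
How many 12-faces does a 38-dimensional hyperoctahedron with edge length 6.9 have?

f_12(38-orthoplex) = 2^13 · (38 choose 13) = 44359272824832.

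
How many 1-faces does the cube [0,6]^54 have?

Number of 1-faces = C(54,1)·2^(54-1) = 54·9007199254740992 = 486388759756013568.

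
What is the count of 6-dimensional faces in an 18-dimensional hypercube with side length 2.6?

f_6(18-cube) = (18 choose 6) · 2^12 = 76038144.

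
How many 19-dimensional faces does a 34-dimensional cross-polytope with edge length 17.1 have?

Number of 19-faces = 2^(19+1) · C(34,19+1) = 1048576 · 1391975640 = 1459592248688640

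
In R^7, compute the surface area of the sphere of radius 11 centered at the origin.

S_7(11) = 2·π^(7/2)·(11)^6 / Γ(7/2) = 28344976·π^3/15 ≈ 5.85915e+07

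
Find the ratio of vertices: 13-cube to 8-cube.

The 13-cube has 2^13 = 8192 vertices. The 8-cube has 2^8 = 256 vertices. Ratio: 8192/256 = 32.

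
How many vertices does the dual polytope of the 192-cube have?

The 192-dimensional cross-polytope has 2n = 2·192 = 384 vertices.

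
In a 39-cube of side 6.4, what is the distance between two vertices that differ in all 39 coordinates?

The space diagonal of an n-cube of side s is s√n. Here 6.4·√39 ≈ 39.968.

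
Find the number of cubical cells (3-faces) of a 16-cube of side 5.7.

f_3(16-cube) = (16 choose 3) · 2^13 = 4587520.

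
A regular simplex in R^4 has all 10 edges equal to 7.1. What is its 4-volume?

V_4 = √(5) · 7.1^4 / (4! · 2^(4/2)) ≈ 59.1898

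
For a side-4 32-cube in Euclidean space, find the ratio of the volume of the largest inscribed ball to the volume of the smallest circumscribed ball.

Volume scales as r^n, and r_in/r_out = 1/√32, giving (1/√32)^32 ≈ 8.27181e-25.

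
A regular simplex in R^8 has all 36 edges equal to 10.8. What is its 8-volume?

For a regular n-simplex with edge a, V = (a^n / n!)·√((n+1)/2^n). With a=10.8, n=8: V ≈ 860.738.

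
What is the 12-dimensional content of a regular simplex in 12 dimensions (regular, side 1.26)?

For a regular n-simplex with edge a, V = (a^n / n!)·√((n+1)/2^n). With a=1.26, n=12: V ≈ 1.88322e-09.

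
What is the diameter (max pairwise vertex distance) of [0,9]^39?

Diagonal = √39 · 9 ≈ 56.205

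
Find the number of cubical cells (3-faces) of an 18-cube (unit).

An n-cube has C(n,k)·2^(n-k) k-faces. Here C(18,3)·2^15 = 816·32768 = 26738688.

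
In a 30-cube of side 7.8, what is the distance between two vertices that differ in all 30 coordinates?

Diagonal = √30 · 7.8 ≈ 42.7224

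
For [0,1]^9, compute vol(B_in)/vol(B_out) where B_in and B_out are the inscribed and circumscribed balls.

V_in/V_out = n^(-n/2) = 9^(-9/2) ≈ 5.08053e-05.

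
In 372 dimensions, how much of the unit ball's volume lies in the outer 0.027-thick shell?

V(inner)/V(outer) = ((1-0.027)/1)^372 ≈ 3.784e-05, so the shell fraction is 0.999962.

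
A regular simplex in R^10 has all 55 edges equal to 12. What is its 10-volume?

Volume = 12^10 · √(11/2^10) / 10! ≈ 1768.46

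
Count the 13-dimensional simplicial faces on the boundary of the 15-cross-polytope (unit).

Number of 13-faces = 2^(13+1) · C(15,13+1) = 16384 · 15 = 245760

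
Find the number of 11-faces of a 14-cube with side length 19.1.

An n-cube has C(n,k)·2^(n-k) k-faces. Here C(14,11)·2^3 = 364·8 = 2912.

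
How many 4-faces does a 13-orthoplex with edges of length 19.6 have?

An n-cross-polytope has 2^(k+1)·C(n,k+1) k-faces. Here 2^5·C(13,5) = 32·1287 = 41184.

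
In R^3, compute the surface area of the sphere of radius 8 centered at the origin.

The surface area of an n-ball is 2π^(n/2) r^(n-1) / Γ(n/2). For n=3, r=8: 4πr² = 4π·(8)² ≈ 804.248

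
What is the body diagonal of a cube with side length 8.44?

d = √(8.44² + 8.44² + ... + 8.44²) [3 terms] = √(3·8.44²) = 8.44√3 ≈ 14.6185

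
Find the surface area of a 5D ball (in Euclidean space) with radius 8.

|∂B_5(8)| = 32768·π^2/3 ≈ 107802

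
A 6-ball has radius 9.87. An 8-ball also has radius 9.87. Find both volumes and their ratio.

V_6(9.87) ≈ 4.77751e+06. V_8(9.87) ≈ 3.65532e+08. Ratio V_6/V_8 ≈ 0.01307.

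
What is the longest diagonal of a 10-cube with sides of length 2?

Diagonal = √10 · 2 ≈ 6.32456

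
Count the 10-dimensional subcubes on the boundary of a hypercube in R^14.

Number of 10-faces = C(14,10) · 2^(14-10) = 1001 · 16 = 16016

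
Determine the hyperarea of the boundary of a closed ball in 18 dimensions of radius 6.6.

|∂B_18(6.6)| ≈ 1.26504e+14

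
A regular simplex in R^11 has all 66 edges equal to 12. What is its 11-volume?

V = (12^11 / 11!) · √((11+1) / 2^11) ≈ 1424.83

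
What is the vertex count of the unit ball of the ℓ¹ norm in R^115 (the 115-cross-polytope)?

An n-cross-polytope has 2n vertices; here n = 115, giving 230.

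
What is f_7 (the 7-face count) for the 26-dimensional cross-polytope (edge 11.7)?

f_7(26-orthoplex) = 2^8 · (26 choose 8) = 399942400.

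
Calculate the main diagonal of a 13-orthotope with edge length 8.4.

d = √(8.4² + 8.4² + ... + 8.4²) [13 terms] = √(13·8.4²) = 8.4√13 ≈ 30.2866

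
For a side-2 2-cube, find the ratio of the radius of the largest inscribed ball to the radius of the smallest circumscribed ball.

Ratio = (s/2)/(s√2/2) = 2^(-1/2) ≈ 0.707107.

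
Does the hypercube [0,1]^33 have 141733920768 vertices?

False. The 33-cube has 2^33 = 8589934592 vertices.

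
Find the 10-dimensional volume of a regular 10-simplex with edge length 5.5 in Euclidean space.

V = (5.5^10 / 10!) · √((10+1) / 2^10) ≈ 0.723453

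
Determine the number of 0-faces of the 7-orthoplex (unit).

Number of 0-faces = 2^(0+1) · C(7,0+1) = 2 · 7 = 14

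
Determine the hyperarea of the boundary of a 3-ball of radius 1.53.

The surface area of an n-ball is 2π^(n/2) r^(n-1) / Γ(n/2). For n=3, r=1.53: 4πr² = 4π·(1.53)² ≈ 29.4166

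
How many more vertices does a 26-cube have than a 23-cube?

The 26-cube has 2^26 = 67108864 vertices. The 23-cube has 2^23 = 8388608 vertices. Difference: 67108864 - 8388608 = 58720256.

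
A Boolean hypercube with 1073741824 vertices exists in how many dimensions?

The n-cube has 2^n vertices, and 1073741824 = 2^30, so n = 30.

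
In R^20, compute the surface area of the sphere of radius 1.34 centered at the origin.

The surface area of an n-ball is 2π^(n/2) r^(n-1) / Γ(n/2). For n=20, r=1.34: 134.201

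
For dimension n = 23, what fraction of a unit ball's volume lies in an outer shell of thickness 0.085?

1 - (1-0.085)^23 ≈ 0.870376 ≈ 87.04%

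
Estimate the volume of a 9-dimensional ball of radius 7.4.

Volume = π^{9/2}·(7.4)^9/Γ(11/2) ≈ 2.19484e+08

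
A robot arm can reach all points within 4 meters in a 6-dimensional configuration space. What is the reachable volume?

The n-ball volume is π^(n/2)·r^n/Γ(n/2+1). With n=6, r=4: V = 2048·π^3/3 ≈ 21167.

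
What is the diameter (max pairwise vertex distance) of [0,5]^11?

Diagonal = √11 · 5 ≈ 16.5831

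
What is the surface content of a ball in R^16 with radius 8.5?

The surface area of an n-ball is 2π^(n/2) r^(n-1) / Γ(n/2). For n=16, r=8.5: 2862423051509815793·π^8/82575360 ≈ 3.28914e+14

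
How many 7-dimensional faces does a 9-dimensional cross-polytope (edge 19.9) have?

Number of 7-faces = 2^(7+1) · C(9,7+1) = 256 · 9 = 2304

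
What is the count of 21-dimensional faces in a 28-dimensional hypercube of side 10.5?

An n-cube has C(n,k)·2^(n-k) k-faces. Here C(28,21)·2^7 = 1184040·128 = 151557120.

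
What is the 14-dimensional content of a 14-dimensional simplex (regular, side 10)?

V_14 = √(15) · 10^14 / (14! · 2^(14/2)) ≈ 34.7078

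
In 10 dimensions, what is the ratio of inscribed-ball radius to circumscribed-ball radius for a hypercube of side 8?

r_in = 8/2 (half the side); r_out = 8√10/2 (half the diagonal). Ratio = 1/√10 ≈ 0.316228.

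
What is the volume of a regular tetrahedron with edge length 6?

Volume = (√2/12) · 6³ = 25.4558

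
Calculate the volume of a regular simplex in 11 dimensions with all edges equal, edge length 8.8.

Volume = 8.8^11 · √(12/2^11) / 11! ≈ 46.998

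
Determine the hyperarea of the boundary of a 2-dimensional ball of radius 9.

S = n·V_n(r)/r = 2·V_2(9)/9 (volume-to-surface relation), giving 2πr = 2π·9 ≈ 56.5487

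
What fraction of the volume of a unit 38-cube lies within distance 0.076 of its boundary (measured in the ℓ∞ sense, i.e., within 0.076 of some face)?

The inner cube has side 1-2·0.076 = 0.848 and volume (0.848)^38 ≈ 0.001901, so the shell holds 0.998099 of the volume.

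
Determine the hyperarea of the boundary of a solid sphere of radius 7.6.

|∂B_3(7.6)| = 4πr² = 4π·(7.6)² ≈ 725.834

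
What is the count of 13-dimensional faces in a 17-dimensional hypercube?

Choose 13 of 17 axes to span the face (C(17,13) = 2380 ways), then fix each of the remaining 4 coordinates at one of its two extreme values (2^4 = 16 ways): 2380·16 = 38080.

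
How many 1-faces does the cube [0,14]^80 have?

The 80-cube has n·2^(n-1) = 80·2^79 = 80·604462909807314587353088 = 48357032784585166988247040 edges.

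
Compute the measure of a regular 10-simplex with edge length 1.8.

Volume = 1.8^10 · √(11/2^10) / 10! ≈ 1.01978e-05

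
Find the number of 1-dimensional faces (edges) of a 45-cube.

Each of the 2^45 = 35184372088832 vertices has degree 45; total edges = 45·2^45/2 = 791648371998720.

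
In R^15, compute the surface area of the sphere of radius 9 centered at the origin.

|∂B_15(9)| = 216905884017408·π^7/5005 ≈ 1.30893e+14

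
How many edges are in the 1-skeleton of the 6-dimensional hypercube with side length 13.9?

The 6-cube has n·2^(n-1) = 6·2^5 = 6·32 = 192 edges.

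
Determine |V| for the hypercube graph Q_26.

Number of vertices = 2^26 = 67108864.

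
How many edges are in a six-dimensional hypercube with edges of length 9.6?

Number of 1-faces = C(6,1) · 2^(6-1) = 6 · 32 = 192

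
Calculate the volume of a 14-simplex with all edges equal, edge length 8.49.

V = (8.49^14 / 14!) · √((14+1) / 2^14) ≈ 3.50861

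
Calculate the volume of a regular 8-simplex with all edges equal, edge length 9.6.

V = (9.6^8 / 8!) · √((8+1) / 2^8) ≈ 335.468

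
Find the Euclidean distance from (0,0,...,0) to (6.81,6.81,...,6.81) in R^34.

The space diagonal of an n-cube of side s is s√n. Here 6.81·√34 ≈ 39.7088.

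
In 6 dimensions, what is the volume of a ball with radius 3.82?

Volume = π^{6/2}·(3.82)^6/Γ(4) ≈ 16057.5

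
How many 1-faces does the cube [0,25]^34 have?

Each of the 2^34 = 17179869184 vertices has degree 34; total edges = 34·2^34/2 = 292057776128.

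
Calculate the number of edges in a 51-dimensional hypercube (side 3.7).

An n-cube has n·2^(n-1) edges. With n = 51: 51·1125899906842624 = 57420895248973824.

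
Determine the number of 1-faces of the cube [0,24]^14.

f_1(14-cube) = (14 choose 1) · 2^13 = 114688.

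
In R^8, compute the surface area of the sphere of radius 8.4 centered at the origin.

S_8(8.4) = 2·π^(8/2)·(8.4)^7 / Γ(8/2) ≈ 9.58149e+07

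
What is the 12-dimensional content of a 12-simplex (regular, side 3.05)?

V = (3.05^12 / 12!) · √((12+1) / 2^12) ≈ 7.62172e-05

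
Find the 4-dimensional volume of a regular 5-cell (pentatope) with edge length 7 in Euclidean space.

V = (7^4 / 4!) · √((4+1) / 2^4) ≈ 55.925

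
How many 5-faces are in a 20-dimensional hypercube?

Number of 5-faces = C(20,5) · 2^(20-5) = 15504 · 32768 = 508035072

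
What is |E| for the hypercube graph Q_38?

The 38-cube has n·2^(n-1) = 38·2^37 = 38·137438953472 = 5222680231936 edges.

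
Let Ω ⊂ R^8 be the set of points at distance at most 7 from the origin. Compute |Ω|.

V_8(7) = π^(8/2) · (7)^8 / Γ(8/2 + 1) = 5764801·π^4/24 ≈ 2.33977e+07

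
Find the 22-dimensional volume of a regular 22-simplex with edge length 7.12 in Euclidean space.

Volume = 7.12^22 · √(23/2^22) / 22! ≈ 1.18393e-05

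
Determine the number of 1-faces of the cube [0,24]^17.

Choose 1 of 17 axes to span the face (C(17,1) = 17 ways), then fix each of the remaining 16 coordinates at one of its two extreme values (2^16 = 65536 ways): 17·65536 = 1114112.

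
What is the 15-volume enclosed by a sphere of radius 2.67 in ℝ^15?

Volume = π^{15/2}·(2.67)^15/Γ(17/2) ≈ 953013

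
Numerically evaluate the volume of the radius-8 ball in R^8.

V_8(8) = π^(8/2) · (8)^8 / Γ(8/2 + 1) = 2097152·π^4/3 ≈ 6.80939e+07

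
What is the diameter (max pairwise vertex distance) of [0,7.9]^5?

Diagonal = √5 · 7.9 ≈ 17.6649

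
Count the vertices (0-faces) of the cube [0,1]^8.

Number of vertices = 2^8 = 256.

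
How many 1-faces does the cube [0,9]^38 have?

Number of 1-faces = C(38,1)·2^(38-1) = 38·137438953472 = 5222680231936.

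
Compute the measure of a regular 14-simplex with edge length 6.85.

For a regular n-simplex with edge a, V = (a^n / n!)·√((n+1)/2^n). With a=6.85, n=14: V ≈ 0.173818.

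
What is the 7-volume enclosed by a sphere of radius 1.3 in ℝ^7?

Volume = π^{7/2}·(1.3)^7/Γ(9/2) ≈ 29.6472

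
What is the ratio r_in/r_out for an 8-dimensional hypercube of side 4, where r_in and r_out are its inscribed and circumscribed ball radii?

Ratio = (s/2)/(s√8/2) = 8^(-1/2) ≈ 0.353553.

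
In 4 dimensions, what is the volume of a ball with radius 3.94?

The n-ball volume is π^(n/2)·r^n/Γ(n/2+1). With n=4, r=3.94: V ≈ 1189.2.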